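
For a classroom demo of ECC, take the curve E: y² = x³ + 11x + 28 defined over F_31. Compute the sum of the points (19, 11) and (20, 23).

(12, 11)

(19, 11) + (20, 23). λ = (23 - 11)/(20 - 19) ≡ 12/1 mod 31. 1⁻¹ ≡ 1 (mod 31) since 1·1 = 1 ≡ 1, so λ ≡ 12.
  x = λ² - 19 - 20 = 144 - 39 ≡ 12; y = λ·(19 - 12) - 11 ≡ 11. → (12, 11)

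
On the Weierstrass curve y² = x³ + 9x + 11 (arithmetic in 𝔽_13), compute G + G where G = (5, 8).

tangent at (5, 8): λ = (3·5² + 9)/(2·8) ≡ 6/3. 3⁻¹ ≡ 9 (mod 13), so λ ≡ 6·9 ≡ 2.
  x = λ² - 5 - 5 = 4 - 10 ≡ 7; y = λ·(5 - 7) - 8 ≡ 1. → (7, 1)

(7, 1)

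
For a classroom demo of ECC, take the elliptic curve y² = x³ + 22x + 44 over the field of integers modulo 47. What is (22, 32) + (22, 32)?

tangent at (22, 32): λ = (3·22² + 22)/(2·32) ≡ 17/17. 17⁻¹ ≡ 36 (mod 47) since 17·36 = 612 ≡ 1, so λ ≡ 17·36 ≡ 1.
  x = λ² - 22 - 22 = 1 - 44 ≡ 4; y = λ·(22 - 4) - 32 ≡ 33. → (4, 33)

(4, 33)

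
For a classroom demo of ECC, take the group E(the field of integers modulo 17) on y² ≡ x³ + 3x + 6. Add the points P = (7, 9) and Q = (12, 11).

(7, 8)

(7, 9) + (12, 11). λ = (11 - 9)/(12 - 7) ≡ 2/5 mod 17. 5⁻¹ ≡ 7 (mod 17) since 5·7 = 35 ≡ 1, so λ ≡ 14.
  x = λ² - 7 - 12 = 196 - 19 ≡ 7; y = λ·(7 - 7) - 9 ≡ 8. → (7, 8)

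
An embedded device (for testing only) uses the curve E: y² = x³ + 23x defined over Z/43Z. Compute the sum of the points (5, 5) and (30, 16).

(17, 31)

(5, 5) + (30, 16). λ = (16 - 5)/(30 - 5) ≡ 11/25 mod 43. 25⁻¹ ≡ 31 (mod 43), so λ ≡ 40.
  x = λ² - 5 - 30 = 1600 - 35 ≡ 17; y = λ·(5 - 17) - 5 ≡ 31. → (17, 31)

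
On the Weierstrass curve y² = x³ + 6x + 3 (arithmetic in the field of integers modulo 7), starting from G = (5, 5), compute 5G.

Repeated addition: build up to 5G.
2G: tangent at (5, 5): λ = (3·5² + 6)/(2·5) ≡ 4/3. 3⁻¹ ≡ 5 (mod 7) since 3·5 = 15 ≡ 1, so λ ≡ 4·5 ≡ 6.
  x = λ² - 5 - 5 = 36 - 10 ≡ 5; y = λ·(5 - 5) - 5 ≡ 2. → (5, 2)
3G: (5, 2) + (5, 5): same x and y₁ ≡ -y₂, so the sum is 𝒪.
4G: 𝒪 + (5, 5) = (5, 5) (identity).
5G: tangent at (5, 5): λ = (3·5² + 6)/(2·5) ≡ 4/3. 3⁻¹ ≡ 5 (mod 7), so λ ≡ 4·5 ≡ 6.
  x = λ² - 5 - 5 = 36 - 10 ≡ 5; y = λ·(5 - 5) - 5 ≡ 2. → (5, 2)

(5, 2)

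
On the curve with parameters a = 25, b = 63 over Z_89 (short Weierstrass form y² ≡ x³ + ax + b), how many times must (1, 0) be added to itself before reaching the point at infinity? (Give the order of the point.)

2P: (1, 0) + (1, 0): same x and y₁ ≡ -y₂, so the sum is the point at infinity.
2P = the point at infinity, so the order is 2.

2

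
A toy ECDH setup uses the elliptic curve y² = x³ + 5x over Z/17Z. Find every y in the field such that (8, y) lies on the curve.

x³ + 5x + 0 = 552 ≡ 8 (mod 17).
Square roots of 8 mod 17: 5 and 12 (since 5² = 25 ≡ 8).

5, 12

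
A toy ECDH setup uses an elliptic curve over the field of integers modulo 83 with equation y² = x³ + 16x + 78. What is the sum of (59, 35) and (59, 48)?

O

The two points share x = 59 and their y-coordinates satisfy 35 + 48 ≡ 0 (mod 83), so they are inverses. Their sum is 𝒪.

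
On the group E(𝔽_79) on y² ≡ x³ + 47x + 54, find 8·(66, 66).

(5, 16)

Write P = (66, 66).
Repeated addition: build up to 8P.
2P: tangent at (66, 66): λ = (3·66² + 47)/(2·66) ≡ 1/53. 53⁻¹ ≡ 3 (mod 79) since 53·3 = 159 ≡ 1, so λ ≡ 1·3 ≡ 3.
  x = λ² - 66 - 66 = 9 - 132 ≡ 35; y = λ·(66 - 35) - 66 ≡ 27. → (35, 27)
3P: (35, 27) + (66, 66). λ = (66 - 27)/(66 - 35) ≡ 39/31 mod 79. 31⁻¹ ≡ 51 (mod 79), so λ ≡ 14.
  x = λ² - 35 - 66 = 196 - 101 ≡ 16; y = λ·(35 - 16) - 27 ≡ 2. → (16, 2)
4P: (16, 2) + (66, 66). λ = (66 - 2)/(66 - 16) ≡ 64/50 mod 79. 50⁻¹ ≡ 49 (mod 79), so λ ≡ 55.
  x = λ² - 16 - 66 = 3025 - 82 ≡ 20; y = λ·(16 - 20) - 2 ≡ 15. → (20, 15)
5P: (20, 15) + (66, 66). λ = (66 - 15)/(66 - 20) ≡ 51/46 mod 79. 46⁻¹ ≡ 67 (mod 79) since 46·67 = 3082 ≡ 1, so λ ≡ 20.
  x = λ² - 20 - 66 = 400 - 86 ≡ 77; y = λ·(20 - 77) - 15 ≡ 30. → (77, 30)
6P: (77, 30) + (66, 66). λ = (66 - 30)/(66 - 77) ≡ 36/68 mod 79. 68⁻¹ ≡ 43 (mod 79) since 68·43 = 2924 ≡ 1, so λ ≡ 47.
  x = λ² - 77 - 66 = 2209 - 143 ≡ 12; y = λ·(77 - 12) - 30 ≡ 23. → (12, 23)
7P: (12, 23) + (66, 66). λ = (66 - 23)/(66 - 12) ≡ 43/54 mod 79. 54⁻¹ ≡ 60 (mod 79), so λ ≡ 52.
  x = λ² - 12 - 66 = 2704 - 78 ≡ 19; y = λ·(12 - 19) - 23 ≡ 8. → (19, 8)
8P: (19, 8) + (66, 66). λ = (66 - 8)/(66 - 19) ≡ 58/47 mod 79. 47⁻¹ ≡ 37 (mod 79), so λ ≡ 13.
  x = λ² - 19 - 66 = 169 - 85 ≡ 5; y = λ·(19 - 5) - 8 ≡ 16. → (5, 16)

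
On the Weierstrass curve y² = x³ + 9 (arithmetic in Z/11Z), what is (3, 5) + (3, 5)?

tangent at (3, 5): λ = (3·3² + 0)/(2·5) ≡ 5/10. 10⁻¹ ≡ 10 (mod 11), so λ ≡ 5·10 ≡ 6.
  x = λ² - 3 - 3 = 36 - 6 ≡ 8; y = λ·(3 - 8) - 5 ≡ 9. → (8, 9)

(8, 9)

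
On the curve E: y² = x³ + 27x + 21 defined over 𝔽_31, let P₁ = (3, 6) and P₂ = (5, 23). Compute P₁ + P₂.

(3, 6) + (5, 23). λ = (23 - 6)/(5 - 3) ≡ 17/2 mod 31. 2⁻¹ ≡ 16 (mod 31), so λ ≡ 24.
  x = λ² - 3 - 5 = 576 - 8 ≡ 10; y = λ·(3 - 10) - 6 ≡ 12. → (10, 12)

(10, 12)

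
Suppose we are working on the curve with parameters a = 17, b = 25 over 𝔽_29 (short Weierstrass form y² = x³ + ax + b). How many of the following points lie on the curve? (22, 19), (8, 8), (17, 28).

1

(22, 19): 19² ≡ 13, rhs ≡ 27 → off.
(8, 8): 8² ≡ 6, rhs ≡ 6 → on.
(17, 28): 28² ≡ 1, rhs ≡ 7 → off.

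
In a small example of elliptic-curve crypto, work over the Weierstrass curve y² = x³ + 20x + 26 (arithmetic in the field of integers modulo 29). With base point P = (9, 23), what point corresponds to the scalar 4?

Double-and-add on 4 = (100)₂. Start with P = (9, 23) for the leading 1-bit.
double: tangent at (9, 23): λ = (3·9² + 20)/(2·23) ≡ 2/17. 17⁻¹ ≡ 12 (mod 29), so λ ≡ 2·12 ≡ 24.
  x = λ² - 9 - 9 = 576 - 18 ≡ 7; y = λ·(9 - 7) - 23 ≡ 25. → (7, 25)
double: tangent at (7, 25): λ = (3·7² + 20)/(2·25) ≡ 22/21. 21⁻¹ ≡ 18 (mod 29) since 21·18 = 378 ≡ 1, so λ ≡ 22·18 ≡ 19.
  x = λ² - 7 - 7 = 361 - 14 ≡ 28; y = λ·(7 - 28) - 25 ≡ 11. → (28, 11)

(28, 11)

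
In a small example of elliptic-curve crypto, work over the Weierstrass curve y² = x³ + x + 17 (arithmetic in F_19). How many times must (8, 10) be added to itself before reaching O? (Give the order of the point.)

2P: tangent at (8, 10): λ = (3·8² + 1)/(2·10) ≡ 3/1. 1⁻¹ ≡ 1 (mod 19) since 1·1 = 1 ≡ 1, so λ ≡ 3·1 ≡ 3.
  x = λ² - 8 - 8 = 9 - 16 ≡ 12; y = λ·(8 - 12) - 10 ≡ 16. → (12, 16)
3P: (12, 16) + (8, 10). λ = (10 - 16)/(8 - 12) ≡ 13/15 mod 19. 15⁻¹ ≡ 14 (mod 19), so λ ≡ 11.
  x = λ² - 12 - 8 = 121 - 20 ≡ 6; y = λ·(12 - 6) - 16 ≡ 12. → (6, 12)
4P: (6, 12) + (8, 10). λ = (10 - 12)/(8 - 6) ≡ 17/2 mod 19. 2⁻¹ ≡ 10 (mod 19) since 2·10 = 20 ≡ 1, so λ ≡ 18.
  x = λ² - 6 - 8 = 324 - 14 ≡ 6; y = λ·(6 - 6) - 12 ≡ 7. → (6, 7)
5P: (6, 7) + (8, 10). λ = (10 - 7)/(8 - 6) ≡ 3/2 mod 19. 2⁻¹ ≡ 10 (mod 19) since 2·10 = 20 ≡ 1, so λ ≡ 11.
  x = λ² - 6 - 8 = 121 - 14 ≡ 12; y = λ·(6 - 12) - 7 ≡ 3. → (12, 3)
6P: (12, 3) + (8, 10). λ = (10 - 3)/(8 - 12) ≡ 7/15 mod 19. 15⁻¹ ≡ 14 (mod 19), so λ ≡ 3.
  x = λ² - 12 - 8 = 9 - 20 ≡ 8; y = λ·(12 - 8) - 3 ≡ 9. → (8, 9)
7P: (8, 9) + (8, 10): same x and y₁ ≡ -y₂, so the sum is O.
7P = O, so the order is 7.

7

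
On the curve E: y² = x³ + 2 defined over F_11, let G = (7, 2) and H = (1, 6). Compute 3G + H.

(10, 1)

First 3G:
Repeated addition: build up to 3G.
2G: tangent at (7, 2): λ = (3·7² + 0)/(2·2) ≡ 4/4. 4⁻¹ ≡ 3 (mod 11), so λ ≡ 4·3 ≡ 1.
  x = λ² - 7 - 7 = 1 - 14 ≡ 9; y = λ·(7 - 9) - 2 ≡ 7. → (9, 7)
3G: (9, 7) + (7, 2). λ = (2 - 7)/(7 - 9) ≡ 6/9 mod 11. 9⁻¹ ≡ 5 (mod 11), so λ ≡ 8.
  x = λ² - 9 - 7 = 64 - 16 ≡ 4; y = λ·(9 - 4) - 7 ≡ 0. → (4, 0)
3G = (4, 0).
Finally 3G + H:
(4, 0) + (1, 6). λ = (6 - 0)/(1 - 4) ≡ 6/8 mod 11. 8⁻¹ ≡ 7 (mod 11), so λ ≡ 9.
  x = λ² - 4 - 1 = 81 - 5 ≡ 10; y = λ·(4 - 10) - 0 ≡ 1. → (10, 1)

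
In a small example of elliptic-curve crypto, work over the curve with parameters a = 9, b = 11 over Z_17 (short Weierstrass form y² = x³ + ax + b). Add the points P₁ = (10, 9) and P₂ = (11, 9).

(10, 9) + (11, 9). λ = (9 - 9)/(11 - 10) ≡ 0/1 mod 17. 1⁻¹ ≡ 1 (mod 17), so λ ≡ 0.
  x = λ² - 10 - 11 = 0 - 21 ≡ 13; y = λ·(10 - 13) - 9 ≡ 8. → (13, 8)

(13, 8)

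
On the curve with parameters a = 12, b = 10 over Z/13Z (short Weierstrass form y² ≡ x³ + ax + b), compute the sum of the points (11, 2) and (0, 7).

(5, 0)

(11, 2) + (0, 7). λ = (7 - 2)/(0 - 11) ≡ 5/2 mod 13. 2⁻¹ ≡ 7 (mod 13) since 2·7 = 14 ≡ 1, so λ ≡ 9.
  x = λ² - 11 - 0 = 81 - 11 ≡ 5; y = λ·(11 - 5) - 2 ≡ 0. → (5, 0)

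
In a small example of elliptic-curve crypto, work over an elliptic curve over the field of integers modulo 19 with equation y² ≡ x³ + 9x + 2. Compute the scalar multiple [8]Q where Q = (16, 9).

Double-and-add on 8 = (1000)₂. Start with Q = (16, 9) for the leading 1-bit.
double: tangent at (16, 9): λ = (3·16² + 9)/(2·9) ≡ 17/18. 18⁻¹ ≡ 18 (mod 19) since 18·18 = 324 ≡ 1, so λ ≡ 17·18 ≡ 2.
  x = λ² - 16 - 16 = 4 - 32 ≡ 10; y = λ·(16 - 10) - 9 ≡ 3. → (10, 3)
double: tangent at (10, 3): λ = (3·10² + 9)/(2·3) ≡ 5/6. 6⁻¹ ≡ 16 (mod 19), so λ ≡ 5·16 ≡ 4.
  x = λ² - 10 - 10 = 16 - 20 ≡ 15; y = λ·(10 - 15) - 3 ≡ 15. → (15, 15)
double: tangent at (15, 15): λ = (3·15² + 9)/(2·15) ≡ 0/11. 11⁻¹ ≡ 7 (mod 19) since 11·7 = 77 ≡ 1, so λ ≡ 0·7 ≡ 0.
  x = λ² - 15 - 15 = 0 - 30 ≡ 8; y = λ·(15 - 8) - 15 ≡ 4. → (8, 4)

(8, 4)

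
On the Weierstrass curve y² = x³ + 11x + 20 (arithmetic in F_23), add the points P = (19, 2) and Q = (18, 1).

(19, 2) + (18, 1). λ = (1 - 2)/(18 - 19) ≡ 22/22 mod 23. 22⁻¹ ≡ 22 (mod 23), so λ ≡ 1.
  x = λ² - 19 - 18 = 1 - 37 ≡ 10; y = λ·(19 - 10) - 2 ≡ 7. → (10, 7)

(10, 7)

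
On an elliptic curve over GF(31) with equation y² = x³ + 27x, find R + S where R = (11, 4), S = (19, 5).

(11, 4) + (19, 5). λ = (5 - 4)/(19 - 11) ≡ 1/8 mod 31. 8⁻¹ ≡ 4 (mod 31), so λ ≡ 4.
  x = λ² - 11 - 19 = 16 - 30 ≡ 17; y = λ·(11 - 17) - 4 ≡ 3. → (17, 3)

(17, 3)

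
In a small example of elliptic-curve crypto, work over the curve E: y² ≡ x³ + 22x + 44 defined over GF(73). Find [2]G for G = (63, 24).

tangent at (63, 24): λ = (3·63² + 22)/(2·24) ≡ 30/48. 48⁻¹ ≡ 35 (mod 73), so λ ≡ 30·35 ≡ 28.
  x = λ² - 63 - 63 = 784 - 126 ≡ 1; y = λ·(63 - 1) - 24 ≡ 33. → (1, 33)

(1, 33)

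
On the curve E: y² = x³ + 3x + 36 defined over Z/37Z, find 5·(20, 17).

(16, 6)

Write G = (20, 17).
Repeated addition: build up to 5G.
2G: tangent at (20, 17): λ = (3·20² + 3)/(2·17) ≡ 19/34. 34⁻¹ ≡ 12 (mod 37), so λ ≡ 19·12 ≡ 6.
  x = λ² - 20 - 20 = 36 - 40 ≡ 33; y = λ·(20 - 33) - 17 ≡ 16. → (33, 16)
3G: (33, 16) + (20, 17). λ = (17 - 16)/(20 - 33) ≡ 1/24 mod 37. 24⁻¹ ≡ 17 (mod 37) since 24·17 = 408 ≡ 1, so λ ≡ 17.
  x = λ² - 33 - 20 = 289 - 53 ≡ 14; y = λ·(33 - 14) - 16 ≡ 11. → (14, 11)
4G: (14, 11) + (20, 17). λ = (17 - 11)/(20 - 14) ≡ 6/6 mod 37. 6⁻¹ ≡ 31 (mod 37) since 6·31 = 186 ≡ 1, so λ ≡ 1.
  x = λ² - 14 - 20 = 1 - 34 ≡ 4; y = λ·(14 - 4) - 11 ≡ 36. → (4, 36)
5G: (4, 36) + (20, 17). λ = (17 - 36)/(20 - 4) ≡ 18/16 mod 37. 16⁻¹ ≡ 7 (mod 37), so λ ≡ 15.
  x = λ² - 4 - 20 = 225 - 24 ≡ 16; y = λ·(4 - 16) - 36 ≡ 6. → (16, 6)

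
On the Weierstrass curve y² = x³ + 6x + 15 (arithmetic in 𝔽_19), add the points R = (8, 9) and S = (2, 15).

(8, 9) + (2, 15). λ = (15 - 9)/(2 - 8) ≡ 6/13 mod 19. 13⁻¹ ≡ 3 (mod 19) since 13·3 = 39 ≡ 1, so λ ≡ 18.
  x = λ² - 8 - 2 = 324 - 10 ≡ 10; y = λ·(8 - 10) - 9 ≡ 12. → (10, 12)

(10, 12)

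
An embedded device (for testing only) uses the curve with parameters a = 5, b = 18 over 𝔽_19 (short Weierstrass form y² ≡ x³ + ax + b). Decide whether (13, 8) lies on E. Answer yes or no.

y² = 8² ≡ 7; x³ + 5x + 18 = 2280 ≡ 0 (mod 19). 7 ≠ 0.

no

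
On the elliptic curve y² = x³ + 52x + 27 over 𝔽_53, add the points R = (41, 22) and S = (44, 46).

(41, 22) + (44, 46). λ = (46 - 22)/(44 - 41) ≡ 24/3 mod 53. 3⁻¹ ≡ 18 (mod 53) since 3·18 = 54 ≡ 1, so λ ≡ 8.
  x = λ² - 41 - 44 = 64 - 85 ≡ 32; y = λ·(41 - 32) - 22 ≡ 50. → (32, 50)

(32, 50)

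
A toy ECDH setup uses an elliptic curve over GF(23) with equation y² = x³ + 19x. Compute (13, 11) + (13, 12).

O

The two points share x = 13 and their y-coordinates satisfy 11 + 12 ≡ 0 (mod 23), so they are inverses. Their sum is 𝒪.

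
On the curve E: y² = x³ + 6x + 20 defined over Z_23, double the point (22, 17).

(4, 4)

tangent at (22, 17): λ = (3·22² + 6)/(2·17) ≡ 9/11. 11⁻¹ ≡ 21 (mod 23), so λ ≡ 9·21 ≡ 5.
  x = λ² - 22 - 22 = 25 - 44 ≡ 4; y = λ·(22 - 4) - 17 ≡ 4. → (4, 4)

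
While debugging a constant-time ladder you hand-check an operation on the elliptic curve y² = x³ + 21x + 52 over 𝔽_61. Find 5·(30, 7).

Write G = (30, 7).
Repeated addition: build up to 5G.
2G: tangent at (30, 7): λ = (3·30² + 21)/(2·7) ≡ 37/14. 14⁻¹ ≡ 48 (mod 61), so λ ≡ 37·48 ≡ 7.
  x = λ² - 30 - 30 = 49 - 60 ≡ 50; y = λ·(30 - 50) - 7 ≡ 36. → (50, 36)
3G: (50, 36) + (30, 7). λ = (7 - 36)/(30 - 50) ≡ 32/41 mod 61. 41⁻¹ ≡ 3 (mod 61) since 41·3 = 123 ≡ 1, so λ ≡ 35.
  x = λ² - 50 - 30 = 1225 - 80 ≡ 47; y = λ·(50 - 47) - 36 ≡ 8. → (47, 8)
4G: (47, 8) + (30, 7). λ = (7 - 8)/(30 - 47) ≡ 60/44 mod 61. 44⁻¹ ≡ 43 (mod 61), so λ ≡ 18.
  x = λ² - 47 - 30 = 324 - 77 ≡ 3; y = λ·(47 - 3) - 8 ≡ 52. → (3, 52)
5G: (3, 52) + (30, 7). λ = (7 - 52)/(30 - 3) ≡ 16/27 mod 61. 27⁻¹ ≡ 52 (mod 61), so λ ≡ 39.
  x = λ² - 3 - 30 = 1521 - 33 ≡ 24; y = λ·(3 - 24) - 52 ≡ 44. → (24, 44)

(24, 44)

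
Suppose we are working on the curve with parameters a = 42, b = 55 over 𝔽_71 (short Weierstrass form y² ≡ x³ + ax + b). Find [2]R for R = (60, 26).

(60, 45)

tangent at (60, 26): λ = (3·60² + 42)/(2·26) ≡ 50/52. 52⁻¹ ≡ 56 (mod 71), so λ ≡ 50·56 ≡ 31.
  x = λ² - 60 - 60 = 961 - 120 ≡ 60; y = λ·(60 - 60) - 26 ≡ 45. → (60, 45)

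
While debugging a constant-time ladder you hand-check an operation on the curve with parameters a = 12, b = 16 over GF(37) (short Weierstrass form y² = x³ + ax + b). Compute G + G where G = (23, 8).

(19, 31)

tangent at (23, 8): λ = (3·23² + 12)/(2·8) ≡ 8/16. 16⁻¹ ≡ 7 (mod 37), so λ ≡ 8·7 ≡ 19.
  x = λ² - 23 - 23 = 361 - 46 ≡ 19; y = λ·(23 - 19) - 8 ≡ 31. → (19, 31)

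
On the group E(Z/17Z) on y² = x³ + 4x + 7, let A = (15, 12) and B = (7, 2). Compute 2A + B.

First 2A:
Repeated addition: build up to 2A.
2A: tangent at (15, 12): λ = (3·15² + 4)/(2·12) ≡ 16/7. 7⁻¹ ≡ 5 (mod 17), so λ ≡ 16·5 ≡ 12.
  x = λ² - 15 - 15 = 144 - 30 ≡ 12; y = λ·(15 - 12) - 12 ≡ 7. → (12, 7)
2A = (12, 7).
Finally 2A + B:
(12, 7) + (7, 2). λ = (2 - 7)/(7 - 12) ≡ 12/12 mod 17. 12⁻¹ ≡ 10 (mod 17), so λ ≡ 1.
  x = λ² - 12 - 7 = 1 - 19 ≡ 16; y = λ·(12 - 16) - 7 ≡ 6. → (16, 6)

(16, 6)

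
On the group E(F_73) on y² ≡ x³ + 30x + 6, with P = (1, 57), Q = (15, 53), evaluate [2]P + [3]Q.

First 2P:
Repeated addition: build up to 2P.
2P: tangent at (1, 57): λ = (3·1² + 30)/(2·57) ≡ 33/41. 41⁻¹ ≡ 57 (mod 73) since 41·57 = 2337 ≡ 1, so λ ≡ 33·57 ≡ 56.
  x = λ² - 1 - 1 = 3136 - 2 ≡ 68; y = λ·(1 - 68) - 57 ≡ 60. → (68, 60)
2P = (68, 60).
Next 3Q:
Repeated addition: build up to 3Q.
2Q: tangent at (15, 53): λ = (3·15² + 30)/(2·53) ≡ 48/33. 33⁻¹ ≡ 31 (mod 73) since 33·31 = 1023 ≡ 1, so λ ≡ 48·31 ≡ 28.
  x = λ² - 15 - 15 = 784 - 30 ≡ 24; y = λ·(15 - 24) - 53 ≡ 60. → (24, 60)
3Q: (24, 60) + (15, 53). λ = (53 - 60)/(15 - 24) ≡ 66/64 mod 73. 64⁻¹ ≡ 8 (mod 73) since 64·8 = 512 ≡ 1, so λ ≡ 17.
  x = λ² - 24 - 15 = 289 - 39 ≡ 31; y = λ·(24 - 31) - 60 ≡ 40. → (31, 40)
3Q = (31, 40).
Finally 2P + 3Q:
(68, 60) + (31, 40). λ = (40 - 60)/(31 - 68) ≡ 53/36 mod 73. 36⁻¹ ≡ 71 (mod 73), so λ ≡ 40.
  x = λ² - 68 - 31 = 1600 - 99 ≡ 41; y = λ·(68 - 41) - 60 ≡ 71. → (41, 71)

(41, 71)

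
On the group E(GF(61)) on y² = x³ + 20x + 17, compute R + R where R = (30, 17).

tangent at (30, 17): λ = (3·30² + 20)/(2·17) ≡ 36/34. 34⁻¹ ≡ 9 (mod 61) since 34·9 = 306 ≡ 1, so λ ≡ 36·9 ≡ 19.
  x = λ² - 30 - 30 = 361 - 60 ≡ 57; y = λ·(30 - 57) - 17 ≡ 19. → (57, 19)

(57, 19)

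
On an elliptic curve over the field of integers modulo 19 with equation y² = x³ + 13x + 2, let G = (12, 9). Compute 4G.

Repeated addition: build up to 4G.
2G: tangent at (12, 9): λ = (3·12² + 13)/(2·9) ≡ 8/18. 18⁻¹ ≡ 18 (mod 19), so λ ≡ 8·18 ≡ 11.
  x = λ² - 12 - 12 = 121 - 24 ≡ 2; y = λ·(12 - 2) - 9 ≡ 6. → (2, 6)
3G: (2, 6) + (12, 9). λ = (9 - 6)/(12 - 2) ≡ 3/10 mod 19. 10⁻¹ ≡ 2 (mod 19), so λ ≡ 6.
  x = λ² - 2 - 12 = 36 - 14 ≡ 3; y = λ·(2 - 3) - 6 ≡ 7. → (3, 7)
4G: (3, 7) + (12, 9). λ = (9 - 7)/(12 - 3) ≡ 2/9 mod 19. 9⁻¹ ≡ 17 (mod 19), so λ ≡ 15.
  x = λ² - 3 - 12 = 225 - 15 ≡ 1; y = λ·(3 - 1) - 7 ≡ 4. → (1, 4)

(1, 4)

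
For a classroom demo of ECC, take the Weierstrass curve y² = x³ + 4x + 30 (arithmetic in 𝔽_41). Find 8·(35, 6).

Write Q = (35, 6).
Repeated addition: build up to 8Q.
2Q: tangent at (35, 6): λ = (3·35² + 4)/(2·6) ≡ 30/12. 12⁻¹ ≡ 24 (mod 41), so λ ≡ 30·24 ≡ 23.
  x = λ² - 35 - 35 = 529 - 70 ≡ 8; y = λ·(35 - 8) - 6 ≡ 0. → (8, 0)
3Q: (8, 0) + (35, 6). λ = (6 - 0)/(35 - 8) ≡ 6/27 mod 41. 27⁻¹ ≡ 38 (mod 41), so λ ≡ 23.
  x = λ² - 8 - 35 = 529 - 43 ≡ 35; y = λ·(8 - 35) - 0 ≡ 35. → (35, 35)
4Q: (35, 35) + (35, 6): same x and y₁ ≡ -y₂, so the sum is 𝒪.
5Q: 𝒪 + (35, 6) = (35, 6) (identity).
6Q: tangent at (35, 6): λ = (3·35² + 4)/(2·6) ≡ 30/12. 12⁻¹ ≡ 24 (mod 41) since 12·24 = 288 ≡ 1, so λ ≡ 30·24 ≡ 23.
  x = λ² - 35 - 35 = 529 - 70 ≡ 8; y = λ·(35 - 8) - 6 ≡ 0. → (8, 0)
7Q: (8, 0) + (35, 6). λ = (6 - 0)/(35 - 8) ≡ 6/27 mod 41. 27⁻¹ ≡ 38 (mod 41), so λ ≡ 23.
  x = λ² - 8 - 35 = 529 - 43 ≡ 35; y = λ·(8 - 35) - 0 ≡ 35. → (35, 35)
8Q: (35, 35) + (35, 6): same x and y₁ ≡ -y₂, so the sum is 𝒪.

O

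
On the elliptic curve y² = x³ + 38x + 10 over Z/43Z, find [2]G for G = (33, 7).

(0, 28)

tangent at (33, 7): λ = (3·33² + 38)/(2·7) ≡ 37/14. 14⁻¹ ≡ 40 (mod 43), so λ ≡ 37·40 ≡ 18.
  x = λ² - 33 - 33 = 324 - 66 ≡ 0; y = λ·(33 - 0) - 7 ≡ 28. → (0, 28)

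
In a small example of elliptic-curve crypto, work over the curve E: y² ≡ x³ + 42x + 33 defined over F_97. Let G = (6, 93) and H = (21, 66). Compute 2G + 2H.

First 2G:
Repeated addition: build up to 2G.
2G: tangent at (6, 93): λ = (3·6² + 42)/(2·93) ≡ 53/89. 89⁻¹ ≡ 12 (mod 97) since 89·12 = 1068 ≡ 1, so λ ≡ 53·12 ≡ 54.
  x = λ² - 6 - 6 = 2916 - 12 ≡ 91; y = λ·(6 - 91) - 93 ≡ 70. → (91, 70)
2G = (91, 70).
Next 2H:
Repeated addition: build up to 2H.
2H: tangent at (21, 66): λ = (3·21² + 42)/(2·66) ≡ 7/35. 35⁻¹ ≡ 61 (mod 97), so λ ≡ 7·61 ≡ 39.
  x = λ² - 21 - 21 = 1521 - 42 ≡ 24; y = λ·(21 - 24) - 66 ≡ 11. → (24, 11)
2H = (24, 11).
Finally 2G + 2H:
(91, 70) + (24, 11). λ = (11 - 70)/(24 - 91) ≡ 38/30 mod 97. 30⁻¹ ≡ 55 (mod 97), so λ ≡ 53.
  x = λ² - 91 - 24 = 2809 - 115 ≡ 75; y = λ·(91 - 75) - 70 ≡ 2. → (75, 2)

(75, 2)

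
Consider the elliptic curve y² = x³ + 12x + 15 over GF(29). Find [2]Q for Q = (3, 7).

(17, 12)

tangent at (3, 7): λ = (3·3² + 12)/(2·7) ≡ 10/14. 14⁻¹ ≡ 27 (mod 29) since 14·27 = 378 ≡ 1, so λ ≡ 10·27 ≡ 9.
  x = λ² - 3 - 3 = 81 - 6 ≡ 17; y = λ·(3 - 17) - 7 ≡ 12. → (17, 12)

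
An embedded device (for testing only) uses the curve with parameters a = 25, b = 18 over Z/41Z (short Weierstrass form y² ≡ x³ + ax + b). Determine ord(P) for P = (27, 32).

3

2P: tangent at (27, 32): λ = (3·27² + 25)/(2·32) ≡ 39/23. 23⁻¹ ≡ 25 (mod 41), so λ ≡ 39·25 ≡ 32.
  x = λ² - 27 - 27 = 1024 - 54 ≡ 27; y = λ·(27 - 27) - 32 ≡ 9. → (27, 9)
3P: (27, 9) + (27, 32): same x and y₁ ≡ -y₂, so the sum is 𝒪.
3P = 𝒪, so the order is 3.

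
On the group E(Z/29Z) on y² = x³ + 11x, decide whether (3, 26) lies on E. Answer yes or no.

no

y² = 26² ≡ 9; x³ + 11x + 0 = 60 ≡ 2 (mod 29). 9 ≠ 2.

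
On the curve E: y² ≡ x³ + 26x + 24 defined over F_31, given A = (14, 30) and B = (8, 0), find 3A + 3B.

(20, 9)

First 3A:
Repeated addition: build up to 3A.
2A: tangent at (14, 30): λ = (3·14² + 26)/(2·30) ≡ 25/29. 29⁻¹ ≡ 15 (mod 31) since 29·15 = 435 ≡ 1, so λ ≡ 25·15 ≡ 3.
  x = λ² - 14 - 14 = 9 - 28 ≡ 12; y = λ·(14 - 12) - 30 ≡ 7. → (12, 7)
3A: (12, 7) + (14, 30). λ = (30 - 7)/(14 - 12) ≡ 23/2 mod 31. 2⁻¹ ≡ 16 (mod 31), so λ ≡ 27.
  x = λ² - 12 - 14 = 729 - 26 ≡ 21; y = λ·(12 - 21) - 7 ≡ 29. → (21, 29)
3A = (21, 29).
Next 3B:
Repeated addition: build up to 3B.
2B: (8, 0) + (8, 0): same x and y₁ ≡ -y₂, so the sum is ∞.
3B: ∞ + (8, 0) = (8, 0) (identity).
3B = (8, 0).
Finally 3A + 3B:
(21, 29) + (8, 0). λ = (0 - 29)/(8 - 21) ≡ 2/18 mod 31. 18⁻¹ ≡ 19 (mod 31), so λ ≡ 7.
  x = λ² - 21 - 8 = 49 - 29 ≡ 20; y = λ·(21 - 20) - 29 ≡ 9. → (20, 9)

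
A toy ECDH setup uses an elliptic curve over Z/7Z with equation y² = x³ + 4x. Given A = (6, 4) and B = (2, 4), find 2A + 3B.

First 2A:
Repeated addition: build up to 2A.
2A: tangent at (6, 4): λ = (3·6² + 4)/(2·4) ≡ 0/1. 1⁻¹ ≡ 1 (mod 7), so λ ≡ 0·1 ≡ 0.
  x = λ² - 6 - 6 = 0 - 12 ≡ 2; y = λ·(6 - 2) - 4 ≡ 3. → (2, 3)
2A = (2, 3).
Next 3B:
Repeated addition: build up to 3B.
2B: tangent at (2, 4): λ = (3·2² + 4)/(2·4) ≡ 2/1. 1⁻¹ ≡ 1 (mod 7), so λ ≡ 2·1 ≡ 2.
  x = λ² - 2 - 2 = 4 - 4 ≡ 0; y = λ·(2 - 0) - 4 ≡ 0. → (0, 0)
3B: (0, 0) + (2, 4). λ = (4 - 0)/(2 - 0) ≡ 4/2 mod 7. 2⁻¹ ≡ 4 (mod 7) since 2·4 = 8 ≡ 1, so λ ≡ 2.
  x = λ² - 0 - 2 = 4 - 2 ≡ 2; y = λ·(0 - 2) - 0 ≡ 3. → (2, 3)
3B = (2, 3).
Finally 2A + 3B:
tangent at (2, 3): λ = (3·2² + 4)/(2·3) ≡ 2/6. 6⁻¹ ≡ 6 (mod 7) since 6·6 = 36 ≡ 1, so λ ≡ 2·6 ≡ 5.
  x = λ² - 2 - 2 = 25 - 4 ≡ 0; y = λ·(2 - 0) - 3 ≡ 0. → (0, 0)

(0, 0)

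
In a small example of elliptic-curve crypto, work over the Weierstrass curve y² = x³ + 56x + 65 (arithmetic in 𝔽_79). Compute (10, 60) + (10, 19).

The two points share x = 10 and their y-coordinates satisfy 60 + 19 ≡ 0 (mod 79), so they are inverses. Their sum is 𝒪.

O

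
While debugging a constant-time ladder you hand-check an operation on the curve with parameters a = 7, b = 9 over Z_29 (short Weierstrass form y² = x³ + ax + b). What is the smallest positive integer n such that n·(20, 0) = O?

2P: (20, 0) + (20, 0): same x and y₁ ≡ -y₂, so the sum is O.
2P = O, so the order is 2.

2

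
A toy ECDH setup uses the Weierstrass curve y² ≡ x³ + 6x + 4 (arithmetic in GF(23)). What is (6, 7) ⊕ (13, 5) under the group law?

(6, 7) + (13, 5). λ = (5 - 7)/(13 - 6) ≡ 21/7 mod 23. 7⁻¹ ≡ 10 (mod 23), so λ ≡ 3.
  x = λ² - 6 - 13 = 9 - 19 ≡ 13; y = λ·(6 - 13) - 7 ≡ 18. → (13, 18)

(13, 18)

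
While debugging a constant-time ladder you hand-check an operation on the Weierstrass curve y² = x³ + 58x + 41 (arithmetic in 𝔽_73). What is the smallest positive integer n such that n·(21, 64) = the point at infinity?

2P: tangent at (21, 64): λ = (3·21² + 58)/(2·64) ≡ 67/55. 55⁻¹ ≡ 4 (mod 73) since 55·4 = 220 ≡ 1, so λ ≡ 67·4 ≡ 49.
  x = λ² - 21 - 21 = 2401 - 42 ≡ 23; y = λ·(21 - 23) - 64 ≡ 57. → (23, 57)
3P: (23, 57) + (21, 64). λ = (64 - 57)/(21 - 23) ≡ 7/71 mod 73. 71⁻¹ ≡ 36 (mod 73) since 71·36 = 2556 ≡ 1, so λ ≡ 33.
  x = λ² - 23 - 21 = 1089 - 44 ≡ 23; y = λ·(23 - 23) - 57 ≡ 16. → (23, 16)
4P: (23, 16) + (21, 64). λ = (64 - 16)/(21 - 23) ≡ 48/71 mod 73. 71⁻¹ ≡ 36 (mod 73) since 71·36 = 2556 ≡ 1, so λ ≡ 49.
  x = λ² - 23 - 21 = 2401 - 44 ≡ 21; y = λ·(23 - 21) - 16 ≡ 9. → (21, 9)
5P: (21, 9) + (21, 64): same x and y₁ ≡ -y₂, so the sum is the point at infinity.
5P = the point at infinity, so the order is 5.

5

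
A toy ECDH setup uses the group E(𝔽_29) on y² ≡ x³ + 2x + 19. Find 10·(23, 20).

Write G = (23, 20).
Double-and-add on 10 = (1010)₂. Start with G = (23, 20) for the leading 1-bit.
double: tangent at (23, 20): λ = (3·23² + 2)/(2·20) ≡ 23/11. 11⁻¹ ≡ 8 (mod 29) since 11·8 = 88 ≡ 1, so λ ≡ 23·8 ≡ 10.
  x = λ² - 23 - 23 = 100 - 46 ≡ 25; y = λ·(23 - 25) - 20 ≡ 18. → (25, 18)
double: tangent at (25, 18): λ = (3·25² + 2)/(2·18) ≡ 21/7. 7⁻¹ ≡ 25 (mod 29), so λ ≡ 21·25 ≡ 3.
  x = λ² - 25 - 25 = 9 - 50 ≡ 17; y = λ·(25 - 17) - 18 ≡ 6. → (17, 6)
add G: (17, 6) + (23, 20). λ = (20 - 6)/(23 - 17) ≡ 14/6 mod 29. 6⁻¹ ≡ 5 (mod 29) since 6·5 = 30 ≡ 1, so λ ≡ 12.
  x = λ² - 17 - 23 = 144 - 40 ≡ 17; y = λ·(17 - 17) - 6 ≡ 23. → (17, 23)
double: tangent at (17, 23): λ = (3·17² + 2)/(2·23) ≡ 28/17. 17⁻¹ ≡ 12 (mod 29), so λ ≡ 28·12 ≡ 17.
  x = λ² - 17 - 17 = 289 - 34 ≡ 23; y = λ·(17 - 23) - 23 ≡ 20. → (23, 20)

(23, 20)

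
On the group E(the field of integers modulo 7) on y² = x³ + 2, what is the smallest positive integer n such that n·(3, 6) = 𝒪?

3

2P: tangent at (3, 6): λ = (3·3² + 0)/(2·6) ≡ 6/5. 5⁻¹ ≡ 3 (mod 7), so λ ≡ 6·3 ≡ 4.
  x = λ² - 3 - 3 = 16 - 6 ≡ 3; y = λ·(3 - 3) - 6 ≡ 1. → (3, 1)
3P: (3, 1) + (3, 6): same x and y₁ ≡ -y₂, so the sum is 𝒪.
3P = 𝒪, so the order is 3.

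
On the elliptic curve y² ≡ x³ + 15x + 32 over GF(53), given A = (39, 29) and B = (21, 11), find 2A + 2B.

(29, 30)

First 2A:
Repeated addition: build up to 2A.
2A: tangent at (39, 29): λ = (3·39² + 15)/(2·29) ≡ 20/5. 5⁻¹ ≡ 32 (mod 53), so λ ≡ 20·32 ≡ 4.
  x = λ² - 39 - 39 = 16 - 78 ≡ 44; y = λ·(39 - 44) - 29 ≡ 4. → (44, 4)
2A = (44, 4).
Next 2B:
Repeated addition: build up to 2B.
2B: tangent at (21, 11): λ = (3·21² + 15)/(2·11) ≡ 13/22. 22⁻¹ ≡ 41 (mod 53), so λ ≡ 13·41 ≡ 3.
  x = λ² - 21 - 21 = 9 - 42 ≡ 20; y = λ·(21 - 20) - 11 ≡ 45. → (20, 45)
2B = (20, 45).
Finally 2A + 2B:
(44, 4) + (20, 45). λ = (45 - 4)/(20 - 44) ≡ 41/29 mod 53. 29⁻¹ ≡ 11 (mod 53) since 29·11 = 319 ≡ 1, so λ ≡ 27.
  x = λ² - 44 - 20 = 729 - 64 ≡ 29; y = λ·(44 - 29) - 4 ≡ 30. → (29, 30)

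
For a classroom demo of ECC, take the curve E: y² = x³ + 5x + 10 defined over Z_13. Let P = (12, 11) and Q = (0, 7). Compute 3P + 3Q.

First 3P:
Repeated addition: build up to 3P.
2P: tangent at (12, 11): λ = (3·12² + 5)/(2·11) ≡ 8/9. 9⁻¹ ≡ 3 (mod 13), so λ ≡ 8·3 ≡ 11.
  x = λ² - 12 - 12 = 121 - 24 ≡ 6; y = λ·(12 - 6) - 11 ≡ 3. → (6, 3)
3P: (6, 3) + (12, 11). λ = (11 - 3)/(12 - 6) ≡ 8/6 mod 13. 6⁻¹ ≡ 11 (mod 13) since 6·11 = 66 ≡ 1, so λ ≡ 10.
  x = λ² - 6 - 12 = 100 - 18 ≡ 4; y = λ·(6 - 4) - 3 ≡ 4. → (4, 4)
3P = (4, 4).
Next 3Q:
Repeated addition: build up to 3Q.
2Q: tangent at (0, 7): λ = (3·0² + 5)/(2·7) ≡ 5/1. 1⁻¹ ≡ 1 (mod 13), so λ ≡ 5·1 ≡ 5.
  x = λ² - 0 - 0 = 25 - 0 ≡ 12; y = λ·(0 - 12) - 7 ≡ 11. → (12, 11)
3Q: (12, 11) + (0, 7). λ = (7 - 11)/(0 - 12) ≡ 9/1 mod 13. 1⁻¹ ≡ 1 (mod 13) since 1·1 = 1 ≡ 1, so λ ≡ 9.
  x = λ² - 12 - 0 = 81 - 12 ≡ 4; y = λ·(12 - 4) - 11 ≡ 9. → (4, 9)
3Q = (4, 9).
Finally 3P + 3Q:
(4, 4) + (4, 9): same x and y₁ ≡ -y₂, so the sum is the point at infinity.

O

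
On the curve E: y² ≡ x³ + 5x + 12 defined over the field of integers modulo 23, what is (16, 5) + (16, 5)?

tangent at (16, 5): λ = (3·16² + 5)/(2·5) ≡ 14/10. 10⁻¹ ≡ 7 (mod 23), so λ ≡ 14·7 ≡ 6.
  x = λ² - 16 - 16 = 36 - 32 ≡ 4; y = λ·(16 - 4) - 5 ≡ 21. → (4, 21)

(4, 21)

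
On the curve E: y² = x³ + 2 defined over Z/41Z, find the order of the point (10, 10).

2P: tangent at (10, 10): λ = (3·10² + 0)/(2·10) ≡ 13/20. 20⁻¹ ≡ 39 (mod 41), so λ ≡ 13·39 ≡ 15.
  x = λ² - 10 - 10 = 225 - 20 ≡ 0; y = λ·(10 - 0) - 10 ≡ 17. → (0, 17)
3P: (0, 17) + (10, 10). λ = (10 - 17)/(10 - 0) ≡ 34/10 mod 41. 10⁻¹ ≡ 37 (mod 41) since 10·37 = 370 ≡ 1, so λ ≡ 28.
  x = λ² - 0 - 10 = 784 - 10 ≡ 36; y = λ·(0 - 36) - 17 ≡ 0. → (36, 0)
4P: (36, 0) + (10, 10). λ = (10 - 0)/(10 - 36) ≡ 10/15 mod 41. 15⁻¹ ≡ 11 (mod 41), so λ ≡ 28.
  x = λ² - 36 - 10 = 784 - 46 ≡ 0; y = λ·(36 - 0) - 0 ≡ 24. → (0, 24)
5P: (0, 24) + (10, 10). λ = (10 - 24)/(10 - 0) ≡ 27/10 mod 41. 10⁻¹ ≡ 37 (mod 41), so λ ≡ 15.
  x = λ² - 0 - 10 = 225 - 10 ≡ 10; y = λ·(0 - 10) - 24 ≡ 31. → (10, 31)
6P: (10, 31) + (10, 10): same x and y₁ ≡ -y₂, so the sum is O.
6P = O, so the order is 6.

6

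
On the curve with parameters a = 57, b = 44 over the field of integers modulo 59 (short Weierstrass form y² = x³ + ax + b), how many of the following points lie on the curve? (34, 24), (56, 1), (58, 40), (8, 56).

2

(34, 24): 24² ≡ 45, rhs ≡ 45 → on.
(56, 1): 1² ≡ 1, rhs ≡ 23 → off.
(58, 40): 40² ≡ 7, rhs ≡ 45 → off.
(8, 56): 56² ≡ 9, rhs ≡ 9 → on.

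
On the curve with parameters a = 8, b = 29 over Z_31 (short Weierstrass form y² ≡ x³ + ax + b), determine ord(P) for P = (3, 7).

2P: tangent at (3, 7): λ = (3·3² + 8)/(2·7) ≡ 4/14. 14⁻¹ ≡ 20 (mod 31), so λ ≡ 4·20 ≡ 18.
  x = λ² - 3 - 3 = 324 - 6 ≡ 8; y = λ·(3 - 8) - 7 ≡ 27. → (8, 27)
3P: (8, 27) + (3, 7). λ = (7 - 27)/(3 - 8) ≡ 11/26 mod 31. 26⁻¹ ≡ 6 (mod 31), so λ ≡ 4.
  x = λ² - 8 - 3 = 16 - 11 ≡ 5; y = λ·(8 - 5) - 27 ≡ 16. → (5, 16)
4P: (5, 16) + (3, 7). λ = (7 - 16)/(3 - 5) ≡ 22/29 mod 31. 29⁻¹ ≡ 15 (mod 31) since 29·15 = 435 ≡ 1, so λ ≡ 20.
  x = λ² - 5 - 3 = 400 - 8 ≡ 20; y = λ·(5 - 20) - 16 ≡ 25. → (20, 25)
5P: (20, 25) + (3, 7). λ = (7 - 25)/(3 - 20) ≡ 13/14 mod 31. 14⁻¹ ≡ 20 (mod 31), so λ ≡ 12.
  x = λ² - 20 - 3 = 144 - 23 ≡ 28; y = λ·(20 - 28) - 25 ≡ 3. → (28, 3)
6P: (28, 3) + (3, 7). λ = (7 - 3)/(3 - 28) ≡ 4/6 mod 31. 6⁻¹ ≡ 26 (mod 31) since 6·26 = 156 ≡ 1, so λ ≡ 11.
  x = λ² - 28 - 3 = 121 - 31 ≡ 28; y = λ·(28 - 28) - 3 ≡ 28. → (28, 28)
7P: (28, 28) + (3, 7). λ = (7 - 28)/(3 - 28) ≡ 10/6 mod 31. 6⁻¹ ≡ 26 (mod 31) since 6·26 = 156 ≡ 1, so λ ≡ 12.
  x = λ² - 28 - 3 = 144 - 31 ≡ 20; y = λ·(28 - 20) - 28 ≡ 6. → (20, 6)
8P: (20, 6) + (3, 7). λ = (7 - 6)/(3 - 20) ≡ 1/14 mod 31. 14⁻¹ ≡ 20 (mod 31), so λ ≡ 20.
  x = λ² - 20 - 3 = 400 - 23 ≡ 5; y = λ·(20 - 5) - 6 ≡ 15. → (5, 15)
9P: (5, 15) + (3, 7). λ = (7 - 15)/(3 - 5) ≡ 23/29 mod 31. 29⁻¹ ≡ 15 (mod 31), so λ ≡ 4.
  x = λ² - 5 - 3 = 16 - 8 ≡ 8; y = λ·(5 - 8) - 15 ≡ 4. → (8, 4)
10P: (8, 4) + (3, 7). λ = (7 - 4)/(3 - 8) ≡ 3/26 mod 31. 26⁻¹ ≡ 6 (mod 31) since 26·6 = 156 ≡ 1, so λ ≡ 18.
  x = λ² - 8 - 3 = 324 - 11 ≡ 3; y = λ·(8 - 3) - 4 ≡ 24. → (3, 24)
11P: (3, 24) + (3, 7): same x and y₁ ≡ -y₂, so the sum is the point at infinity.
11P = the point at infinity, so the order is 11.

11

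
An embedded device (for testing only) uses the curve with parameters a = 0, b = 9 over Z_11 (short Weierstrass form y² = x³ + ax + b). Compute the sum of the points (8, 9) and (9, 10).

(8, 9) + (9, 10). λ = (10 - 9)/(9 - 8) ≡ 1/1 mod 11. 1⁻¹ ≡ 1 (mod 11), so λ ≡ 1.
  x = λ² - 8 - 9 = 1 - 17 ≡ 6; y = λ·(8 - 6) - 9 ≡ 4. → (6, 4)

(6, 4)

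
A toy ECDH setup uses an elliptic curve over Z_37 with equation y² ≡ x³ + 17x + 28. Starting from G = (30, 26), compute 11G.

(1, 34)

Repeated addition: build up to 11G.
2G: tangent at (30, 26): λ = (3·30² + 17)/(2·26) ≡ 16/15. 15⁻¹ ≡ 5 (mod 37), so λ ≡ 16·5 ≡ 6.
  x = λ² - 30 - 30 = 36 - 60 ≡ 13; y = λ·(30 - 13) - 26 ≡ 2. → (13, 2)
3G: (13, 2) + (30, 26). λ = (26 - 2)/(30 - 13) ≡ 24/17 mod 37. 17⁻¹ ≡ 24 (mod 37), so λ ≡ 21.
  x = λ² - 13 - 30 = 441 - 43 ≡ 28; y = λ·(13 - 28) - 2 ≡ 16. → (28, 16)
4G: (28, 16) + (30, 26). λ = (26 - 16)/(30 - 28) ≡ 10/2 mod 37. 2⁻¹ ≡ 19 (mod 37), so λ ≡ 5.
  x = λ² - 28 - 30 = 25 - 58 ≡ 4; y = λ·(28 - 4) - 16 ≡ 30. → (4, 30)
5G: (4, 30) + (30, 26). λ = (26 - 30)/(30 - 4) ≡ 33/26 mod 37. 26⁻¹ ≡ 10 (mod 37) since 26·10 = 260 ≡ 1, so λ ≡ 34.
  x = λ² - 4 - 30 = 1156 - 34 ≡ 12; y = λ·(4 - 12) - 30 ≡ 31. → (12, 31)
6G: (12, 31) + (30, 26). λ = (26 - 31)/(30 - 12) ≡ 32/18 mod 37. 18⁻¹ ≡ 35 (mod 37) since 18·35 = 630 ≡ 1, so λ ≡ 10.
  x = λ² - 12 - 30 = 100 - 42 ≡ 21; y = λ·(12 - 21) - 31 ≡ 27. → (21, 27)
7G: (21, 27) + (30, 26). λ = (26 - 27)/(30 - 21) ≡ 36/9 mod 37. 9⁻¹ ≡ 33 (mod 37), so λ ≡ 4.
  x = λ² - 21 - 30 = 16 - 51 ≡ 2; y = λ·(21 - 2) - 27 ≡ 12. → (2, 12)
8G: (2, 12) + (30, 26). λ = (26 - 12)/(30 - 2) ≡ 14/28 mod 37. 28⁻¹ ≡ 4 (mod 37) since 28·4 = 112 ≡ 1, so λ ≡ 19.
  x = λ² - 2 - 30 = 361 - 32 ≡ 33; y = λ·(2 - 33) - 12 ≡ 28. → (33, 28)
9G: (33, 28) + (30, 26). λ = (26 - 28)/(30 - 33) ≡ 35/34 mod 37. 34⁻¹ ≡ 12 (mod 37), so λ ≡ 13.
  x = λ² - 33 - 30 = 169 - 63 ≡ 32; y = λ·(33 - 32) - 28 ≡ 22. → (32, 22)
10G: (32, 22) + (30, 26). λ = (26 - 22)/(30 - 32) ≡ 4/35 mod 37. 35⁻¹ ≡ 18 (mod 37), so λ ≡ 35.
  x = λ² - 32 - 30 = 1225 - 62 ≡ 16; y = λ·(32 - 16) - 22 ≡ 20. → (16, 20)
11G: (16, 20) + (30, 26). λ = (26 - 20)/(30 - 16) ≡ 6/14 mod 37. 14⁻¹ ≡ 8 (mod 37), so λ ≡ 11.
  x = λ² - 16 - 30 = 121 - 46 ≡ 1; y = λ·(16 - 1) - 20 ≡ 34. → (1, 34)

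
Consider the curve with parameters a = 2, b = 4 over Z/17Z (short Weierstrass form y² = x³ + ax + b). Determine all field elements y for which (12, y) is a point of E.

none

x³ + 2x + 4 = 1756 ≡ 5 (mod 17).
5 is a non-residue mod 17; no y exists.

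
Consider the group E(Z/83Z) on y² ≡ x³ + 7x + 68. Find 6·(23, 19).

(44, 53)

Write P = (23, 19).
Double-and-add on 6 = (110)₂. Start with P = (23, 19) for the leading 1-bit.
double: tangent at (23, 19): λ = (3·23² + 7)/(2·19) ≡ 17/38. 38⁻¹ ≡ 59 (mod 83), so λ ≡ 17·59 ≡ 7.
  x = λ² - 23 - 23 = 49 - 46 ≡ 3; y = λ·(23 - 3) - 19 ≡ 38. → (3, 38)
add P: (3, 38) + (23, 19). λ = (19 - 38)/(23 - 3) ≡ 64/20 mod 83. 20⁻¹ ≡ 54 (mod 83), so λ ≡ 53.
  x = λ² - 3 - 23 = 2809 - 26 ≡ 44; y = λ·(3 - 44) - 38 ≡ 30. → (44, 30)
double: tangent at (44, 30): λ = (3·44² + 7)/(2·30) ≡ 5/60. 60⁻¹ ≡ 18 (mod 83), so λ ≡ 5·18 ≡ 7.
  x = λ² - 44 - 44 = 49 - 88 ≡ 44; y = λ·(44 - 44) - 30 ≡ 53. → (44, 53)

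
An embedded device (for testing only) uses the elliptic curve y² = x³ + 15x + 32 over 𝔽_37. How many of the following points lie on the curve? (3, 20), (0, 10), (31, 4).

1

(3, 20): 20² ≡ 30, rhs ≡ 30 → on.
(0, 10): 10² ≡ 26, rhs ≡ 32 → off.
(31, 4): 4² ≡ 16, rhs ≡ 22 → off.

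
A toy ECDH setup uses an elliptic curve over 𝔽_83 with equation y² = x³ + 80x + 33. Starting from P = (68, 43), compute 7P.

(13, 45)

Double-and-add on 7 = (111)₂. Start with P = (68, 43) for the leading 1-bit.
double: tangent at (68, 43): λ = (3·68² + 80)/(2·43) ≡ 8/3. 3⁻¹ ≡ 28 (mod 83), so λ ≡ 8·28 ≡ 58.
  x = λ² - 68 - 68 = 3364 - 136 ≡ 74; y = λ·(68 - 74) - 43 ≡ 24. → (74, 24)
add P: (74, 24) + (68, 43). λ = (43 - 24)/(68 - 74) ≡ 19/77 mod 83. 77⁻¹ ≡ 69 (mod 83) since 77·69 = 5313 ≡ 1, so λ ≡ 66.
  x = λ² - 74 - 68 = 4356 - 142 ≡ 64; y = λ·(74 - 64) - 24 ≡ 55. → (64, 55)
double: tangent at (64, 55): λ = (3·64² + 80)/(2·55) ≡ 1/27. 27⁻¹ ≡ 40 (mod 83), so λ ≡ 1·40 ≡ 40.
  x = λ² - 64 - 64 = 1600 - 128 ≡ 61; y = λ·(64 - 61) - 55 ≡ 65. → (61, 65)
add P: (61, 65) + (68, 43). λ = (43 - 65)/(68 - 61) ≡ 61/7 mod 83. 7⁻¹ ≡ 12 (mod 83), so λ ≡ 68.
  x = λ² - 61 - 68 = 4624 - 129 ≡ 13; y = λ·(61 - 13) - 65 ≡ 45. → (13, 45)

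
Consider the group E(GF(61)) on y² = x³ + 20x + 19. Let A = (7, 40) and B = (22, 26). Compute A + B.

(57, 27)

(7, 40) + (22, 26). λ = (26 - 40)/(22 - 7) ≡ 47/15 mod 61. 15⁻¹ ≡ 57 (mod 61), so λ ≡ 56.
  x = λ² - 7 - 22 = 3136 - 29 ≡ 57; y = λ·(7 - 57) - 40 ≡ 27. → (57, 27)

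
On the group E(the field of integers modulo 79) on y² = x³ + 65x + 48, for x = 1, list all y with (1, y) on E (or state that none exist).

none

x³ + 65x + 48 = 114 ≡ 35 (mod 79).
35 is a non-residue mod 79; no y exists.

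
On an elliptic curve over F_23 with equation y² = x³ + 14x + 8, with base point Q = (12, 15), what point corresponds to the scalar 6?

(14, 21)

Repeated addition: build up to 6Q.
2Q: tangent at (12, 15): λ = (3·12² + 14)/(2·15) ≡ 9/7. 7⁻¹ ≡ 10 (mod 23) since 7·10 = 70 ≡ 1, so λ ≡ 9·10 ≡ 21.
  x = λ² - 12 - 12 = 441 - 24 ≡ 3; y = λ·(12 - 3) - 15 ≡ 13. → (3, 13)
3Q: (3, 13) + (12, 15). λ = (15 - 13)/(12 - 3) ≡ 2/9 mod 23. 9⁻¹ ≡ 18 (mod 23), so λ ≡ 13.
  x = λ² - 3 - 12 = 169 - 15 ≡ 16; y = λ·(3 - 16) - 13 ≡ 2. → (16, 2)
4Q: (16, 2) + (12, 15). λ = (15 - 2)/(12 - 16) ≡ 13/19 mod 23. 19⁻¹ ≡ 17 (mod 23), so λ ≡ 14.
  x = λ² - 16 - 12 = 196 - 28 ≡ 7; y = λ·(16 - 7) - 2 ≡ 9. → (7, 9)
5Q: (7, 9) + (12, 15). λ = (15 - 9)/(12 - 7) ≡ 6/5 mod 23. 5⁻¹ ≡ 14 (mod 23) since 5·14 = 70 ≡ 1, so λ ≡ 15.
  x = λ² - 7 - 12 = 225 - 19 ≡ 22; y = λ·(7 - 22) - 9 ≡ 19. → (22, 19)
6Q: (22, 19) + (12, 15). λ = (15 - 19)/(12 - 22) ≡ 19/13 mod 23. 13⁻¹ ≡ 16 (mod 23), so λ ≡ 5.
  x = λ² - 22 - 12 = 25 - 34 ≡ 14; y = λ·(22 - 14) - 19 ≡ 21. → (14, 21)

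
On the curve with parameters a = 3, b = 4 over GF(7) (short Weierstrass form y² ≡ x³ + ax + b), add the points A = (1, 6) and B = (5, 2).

(2, 2)

(1, 6) + (5, 2). λ = (2 - 6)/(5 - 1) ≡ 3/4 mod 7. 4⁻¹ ≡ 2 (mod 7), so λ ≡ 6.
  x = λ² - 1 - 5 = 36 - 6 ≡ 2; y = λ·(1 - 2) - 6 ≡ 2. → (2, 2)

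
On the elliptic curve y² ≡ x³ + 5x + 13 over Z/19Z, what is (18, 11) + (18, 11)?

tangent at (18, 11): λ = (3·18² + 5)/(2·11) ≡ 8/3. 3⁻¹ ≡ 13 (mod 19) since 3·13 = 39 ≡ 1, so λ ≡ 8·13 ≡ 9.
  x = λ² - 18 - 18 = 81 - 36 ≡ 7; y = λ·(18 - 7) - 11 ≡ 12. → (7, 12)

(7, 12)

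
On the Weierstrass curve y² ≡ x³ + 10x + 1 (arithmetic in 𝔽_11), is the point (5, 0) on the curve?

yes

y² = 0² ≡ 0; x³ + 10x + 1 = 176 ≡ 0 (mod 11). 0 = 0.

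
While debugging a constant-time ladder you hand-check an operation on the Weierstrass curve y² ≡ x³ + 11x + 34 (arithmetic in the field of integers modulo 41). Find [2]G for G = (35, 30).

(10, 23)

tangent at (35, 30): λ = (3·35² + 11)/(2·30) ≡ 37/19. 19⁻¹ ≡ 13 (mod 41) since 19·13 = 247 ≡ 1, so λ ≡ 37·13 ≡ 30.
  x = λ² - 35 - 35 = 900 - 70 ≡ 10; y = λ·(35 - 10) - 30 ≡ 23. → (10, 23)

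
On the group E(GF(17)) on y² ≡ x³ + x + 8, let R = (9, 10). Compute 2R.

(3, 2)

tangent at (9, 10): λ = (3·9² + 1)/(2·10) ≡ 6/3. 3⁻¹ ≡ 6 (mod 17) since 3·6 = 18 ≡ 1, so λ ≡ 6·6 ≡ 2.
  x = λ² - 9 - 9 = 4 - 18 ≡ 3; y = λ·(9 - 3) - 10 ≡ 2. → (3, 2)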